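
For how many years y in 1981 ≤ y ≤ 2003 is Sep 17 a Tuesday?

4

Day of week of September 17 in each year:
1981: Thu, 1982: Fri, 1983: Sat, 1984: Mon, 1985: Tue ✓, 1986: Wed, 1987: Thu, 1988: Sat, 1989: Sun, 1990: Mon, 1991: Tue ✓, 1992: Thu, 1993: Fri, 1994: Sat, 1995: Sun, 1996: Tue ✓, 1997: Wed, 1998: Thu, 1999: Fri, 2000: Sun, 2001: Mon, 2002: Tue ✓, 2003: Wed
Tuesdays: 1985, 1991, 1996, 2002.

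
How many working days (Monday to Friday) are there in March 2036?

2036-03-01 is a Saturday.
From 2036-03-01 to 2036-03-31 is 31 days inclusive.
31 = 7 × 4 + 3, so there are 4 full weeks plus 3 extra days.
Each full week contributes 5 weekdays (Mon–Fri): 4 × 5 = 20.
The 3 extra days are Sat, Sun, Mon — 1 of them qualifies.
Total: 20 + 1 = 21.

21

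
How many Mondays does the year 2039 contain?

1 January 2039 is a Saturday.
From 1 January 2039 to 31 December 2039 is 365 days inclusive.
365 = 7 × 52 + 1, so there are 52 full weeks plus 1 extra day.
Each full week contributes one Monday: 52 so far.
The 1 extra day is Saturday — none qualify.
Total: 52 + 0 = 52.

52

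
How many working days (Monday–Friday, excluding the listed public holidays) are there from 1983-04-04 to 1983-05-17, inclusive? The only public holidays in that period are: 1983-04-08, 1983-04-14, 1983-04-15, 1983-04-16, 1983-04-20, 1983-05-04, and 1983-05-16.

1983-04-04 is a Monday.
From 1983-04-04 to 1983-05-17 is 44 days inclusive.
44 = 7 × 6 + 2, so there are 6 full weeks plus 2 extra days.
Each full week contributes 5 weekdays (Mon–Fri): 6 × 5 = 30.
The 2 extra days are Mon, Tue — 2 of them qualify.
Total: 30 + 2 = 32.
Holidays: 1983-04-08 (Fri); 1983-04-14 (Thu); 1983-04-15 (Fri); 1983-04-16 (Sat); 1983-04-20 (Wed); 1983-05-04 (Wed); 1983-05-16 (Mon).
6 of the 7 holidays fall on weekdays; the rest are weekends and were already excluded.
Business days: 32 − 6 = 26.

26 working days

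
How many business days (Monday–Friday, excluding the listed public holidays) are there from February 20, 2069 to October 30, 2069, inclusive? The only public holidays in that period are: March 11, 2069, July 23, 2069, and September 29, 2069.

February 20, 2069 is a Wednesday.
From February 20, 2069 to October 30, 2069 is 253 days inclusive.
253 = 7 × 36 + 1, so there are 36 full weeks plus 1 extra day.
Each full week contributes 5 weekdays (Mon–Fri): 36 × 5 = 180.
The 1 extra day is Wed — 1 of them qualifies.
Total: 180 + 1 = 181.
Holidays: March 11, 2069 (Mon); July 23, 2069 (Tue); September 29, 2069 (Sun).
2 of the 3 holidays fall on weekdays; the rest are weekends and were already excluded.
Business days: 181 − 2 = 179.

179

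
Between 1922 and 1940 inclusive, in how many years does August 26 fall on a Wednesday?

Day of week of August 26 in each year:
1922: Sat, 1923: Sun, 1924: Tue, 1925: Wed ✓, 1926: Thu, 1927: Fri, 1928: Sun, 1929: Mon, 1930: Tue, 1931: Wed ✓, 1932: Fri, 1933: Sat, 1934: Sun, 1935: Mon, 1936: Wed ✓, 1937: Thu, 1938: Fri, 1939: Sat, 1940: Mon
Wednesdays: 1925, 1931, 1936.

3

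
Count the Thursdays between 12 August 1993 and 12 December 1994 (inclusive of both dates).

70

12 August 1993 is a Thursday.
The range spans 488 days (inclusive of both endpoints).
488 = 7 × 69 + 5, so there are 69 full weeks plus 5 extra days.
Each full week contributes one Thursday: 69 so far.
The 5 extra days are Thursday, Friday, Saturday, Sunday, Monday — 1 of them qualifies.
Total: 69 + 1 = 70.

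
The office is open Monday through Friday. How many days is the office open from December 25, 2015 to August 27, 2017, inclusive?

436

December 25, 2015 is a Friday.
From December 25, 2015 to August 27, 2017 is 612 days inclusive.
612 = 7 × 87 + 3, so there are 87 full weeks plus 3 extra days.
Each full week contributes 5 weekdays (Mon–Fri): 87 × 5 = 435.
The 3 extra days are Fri, Sat, Sun — 1 of them qualifies.
Total: 435 + 1 = 436.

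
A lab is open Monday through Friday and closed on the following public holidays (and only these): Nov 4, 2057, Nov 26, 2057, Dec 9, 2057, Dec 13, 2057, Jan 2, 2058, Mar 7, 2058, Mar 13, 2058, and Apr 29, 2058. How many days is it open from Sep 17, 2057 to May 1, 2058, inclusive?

Sep 17, 2057 is a Monday.
That's 227 days from start to end, counting both.
227 = 7 × 32 + 3, so there are 32 full weeks plus 3 extra days.
Each full week contributes 5 weekdays (Mon–Fri): 32 × 5 = 160.
The 3 extra days are Monday, Tuesday, Wednesday — 3 of them qualify.
Total: 160 + 3 = 163.
Holidays: Nov 4, 2057 (Sun); Nov 26, 2057 (Mon); Dec 9, 2057 (Sun); Dec 13, 2057 (Thu); Jan 2, 2058 (Wed); Mar 7, 2058 (Thu); Mar 13, 2058 (Wed); Apr 29, 2058 (Mon).
6 of the 8 holidays fall on weekdays; the rest are weekends and were already excluded.
Business days: 163 − 6 = 157.

157 business days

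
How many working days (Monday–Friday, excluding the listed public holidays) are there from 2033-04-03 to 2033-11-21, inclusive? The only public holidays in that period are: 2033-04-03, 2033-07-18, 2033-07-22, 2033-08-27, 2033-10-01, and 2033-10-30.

2033-04-03 is a Sunday.
The range spans 233 days (inclusive of both endpoints).
233 = 7 × 33 + 2, so there are 33 full weeks plus 2 extra days.
Each full week contributes 5 weekdays (Mon–Fri): 33 × 5 = 165.
The 2 extra days are Sunday, Monday — 1 of them qualifies.
Total: 165 + 1 = 166.
Holidays: 2033-04-03 (Sun); 2033-07-18 (Mon); 2033-07-22 (Fri); 2033-08-27 (Sat); 2033-10-01 (Sat); 2033-10-30 (Sun).
2 of the 6 holidays fall on weekdays; the rest are weekends and were already excluded.
Business days: 166 − 2 = 164.

164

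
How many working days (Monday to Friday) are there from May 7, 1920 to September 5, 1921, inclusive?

May 7, 1920 is a Friday.
The range spans 487 days (inclusive of both endpoints).
487 = 7 × 69 + 4, so there are 69 full weeks plus 4 extra days.
Each full week contributes 5 weekdays (Mon–Fri): 69 × 5 = 345.
The 4 extra days are Friday, Saturday, Sunday, Monday — 2 of them qualify.
Total: 345 + 2 = 347.

347 weekdays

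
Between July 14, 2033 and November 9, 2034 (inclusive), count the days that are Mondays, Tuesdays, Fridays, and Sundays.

July 14, 2033 is a Thursday.
The range spans 484 days (inclusive of both endpoints).
484 = 7 × 69 + 1, so there are 69 full weeks plus 1 extra day.
Each full week contributes 4 days from the set (Mon, Tue, Fri, Sun): 69 × 4 = 276.
The 1 extra day is Thu — none qualify.
Total: 276 + 0 = 276.

276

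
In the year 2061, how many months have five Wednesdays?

4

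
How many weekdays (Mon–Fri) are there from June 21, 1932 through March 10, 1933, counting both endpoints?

189

June 21, 1932 is a Tuesday.
The range spans 263 days (inclusive of both endpoints).
263 = 7 × 37 + 4, so there are 37 full weeks plus 4 extra days.
Each full week contributes 5 weekdays (Mon–Fri): 37 × 5 = 185.
The 4 extra days are Tuesday, Wednesday, Thursday, Friday — 4 of them qualify.
Total: 185 + 4 = 189.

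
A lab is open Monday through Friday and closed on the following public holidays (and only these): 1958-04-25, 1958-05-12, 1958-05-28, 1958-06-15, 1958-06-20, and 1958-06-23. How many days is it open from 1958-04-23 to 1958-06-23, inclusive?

39

1958-04-23 is a Wednesday.
That's 62 days from start to end, counting both.
62 = 7 × 8 + 6, so there are 8 full weeks plus 6 extra days.
Each full week contributes 5 weekdays (Mon–Fri): 8 × 5 = 40.
The 6 extra days are Wednesday, Thursday, Friday, Saturday, Sunday, Monday — 4 of them qualify.
Total: 40 + 4 = 44.
Holidays: 1958-04-25 (Fri); 1958-05-12 (Mon); 1958-05-28 (Wed); 1958-06-15 (Sun); 1958-06-20 (Fri); 1958-06-23 (Mon).
5 of the 6 holidays fall on weekdays; the rest are weekends and were already excluded.
Business days: 44 − 5 = 39.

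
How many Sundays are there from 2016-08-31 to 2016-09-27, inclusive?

2016-08-31 is a Wednesday.
That's 28 days from start to end, counting both.
28 = 7 × 4, so the span is exactly 4 full weeks.
Each full week contributes one Sunday: 4 so far.

4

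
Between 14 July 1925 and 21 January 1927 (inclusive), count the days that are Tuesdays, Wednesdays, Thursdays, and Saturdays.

319

14 July 1925 is a Tuesday.
That's 557 days from start to end, counting both.
557 = 7 × 79 + 4, so there are 79 full weeks plus 4 extra days.
Each full week contributes 4 days from the set (Tue, Wed, Thu, Sat): 79 × 4 = 316.
The 4 extra days are Tuesday, Wednesday, Thursday, Friday — 3 of them qualify.
Total: 316 + 3 = 319.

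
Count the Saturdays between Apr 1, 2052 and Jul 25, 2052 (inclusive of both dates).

16 Saturdays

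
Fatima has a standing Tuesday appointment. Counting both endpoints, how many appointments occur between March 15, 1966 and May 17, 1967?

March 15, 1966 is a Tuesday.
From March 15, 1966 to May 17, 1967 is 429 days inclusive.
429 = 7 × 61 + 2, so there are 61 full weeks plus 2 extra days.
Each full week contributes one Tuesday: 61 so far.
The 2 extra days are Tuesday, Wednesday — 1 of them qualifies.
Total: 61 + 1 = 62.

62 Tuesdays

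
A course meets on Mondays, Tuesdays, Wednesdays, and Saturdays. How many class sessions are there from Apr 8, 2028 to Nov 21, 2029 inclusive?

340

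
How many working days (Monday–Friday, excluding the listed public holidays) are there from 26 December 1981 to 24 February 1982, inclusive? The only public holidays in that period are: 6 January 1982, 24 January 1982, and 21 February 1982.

42

26 December 1981 is a Saturday.
The range spans 61 days (inclusive of both endpoints).
61 = 7 × 8 + 5, so there are 8 full weeks plus 5 extra days.
Each full week contributes 5 weekdays (Mon–Fri): 8 × 5 = 40.
The 5 extra days are Sat, Sun, Mon, Tue, Wed — 3 of them qualify.
Total: 40 + 3 = 43.
Holidays: 6 January 1982 (Wed); 24 January 1982 (Sun); 21 February 1982 (Sun).
1 of the 3 holidays fall on weekdays; the rest are weekends and were already excluded.
Business days: 43 − 1 = 42.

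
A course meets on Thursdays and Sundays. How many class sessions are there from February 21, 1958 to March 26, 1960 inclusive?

February 21, 1958 is a Friday.
From February 21, 1958 to March 26, 1960 is 765 days inclusive.
765 = 7 × 109 + 2, so there are 109 full weeks plus 2 extra days.
Each full week contributes 2 days from the set (Thu, Sun): 109 × 2 = 218.
The 2 extra days are Friday, Saturday — none qualify.
Total: 218 + 0 = 218.

218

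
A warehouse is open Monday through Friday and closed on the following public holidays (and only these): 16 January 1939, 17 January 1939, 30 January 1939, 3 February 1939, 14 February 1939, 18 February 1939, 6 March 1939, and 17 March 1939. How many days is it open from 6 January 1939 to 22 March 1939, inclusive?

6 January 1939 is a Friday.
That's 76 days from start to end, counting both.
76 = 7 × 10 + 6, so there are 10 full weeks plus 6 extra days.
Each full week contributes 5 weekdays (Mon–Fri): 10 × 5 = 50.
The 6 extra days are Friday, Saturday, Sunday, Monday, Tuesday, Wednesday — 4 of them qualify.
Total: 50 + 4 = 54.
Holidays: 16 January 1939 (Mon); 17 January 1939 (Tue); 30 January 1939 (Mon); 3 February 1939 (Fri); 14 February 1939 (Tue); 18 February 1939 (Sat); 6 March 1939 (Mon); 17 March 1939 (Fri).
7 of the 8 holidays fall on weekdays; the rest are weekends and were already excluded.
Business days: 54 − 7 = 47.

47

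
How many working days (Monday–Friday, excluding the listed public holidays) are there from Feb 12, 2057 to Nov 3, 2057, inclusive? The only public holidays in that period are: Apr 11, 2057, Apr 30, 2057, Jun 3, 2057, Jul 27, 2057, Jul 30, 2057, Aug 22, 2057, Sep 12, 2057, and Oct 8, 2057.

Feb 12, 2057 is a Monday.
From Feb 12, 2057 to Nov 3, 2057 is 265 days inclusive.
265 = 7 × 37 + 6, so there are 37 full weeks plus 6 extra days.
Each full week contributes 5 weekdays (Mon–Fri): 37 × 5 = 185.
The 6 extra days are Mon, Tue, Wed, Thu, Fri, Sat — 5 of them qualify.
Total: 185 + 5 = 190.
Holidays: Apr 11, 2057 (Wed); Apr 30, 2057 (Mon); Jun 3, 2057 (Sun); Jul 27, 2057 (Fri); Jul 30, 2057 (Mon); Aug 22, 2057 (Wed); Sep 12, 2057 (Wed); Oct 8, 2057 (Mon).
7 of the 8 holidays fall on weekdays; the rest are weekends and were already excluded.
Business days: 190 − 7 = 183.

183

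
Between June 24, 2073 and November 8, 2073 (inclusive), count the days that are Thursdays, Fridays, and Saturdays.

58

June 24, 2073 is a Saturday.
The range spans 138 days (inclusive of both endpoints).
138 = 7 × 19 + 5, so there are 19 full weeks plus 5 extra days.
Each full week contributes 3 days from the set (Thu, Fri, Sat): 19 × 3 = 57.
The 5 extra days are Sat, Sun, Mon, Tue, Wed — 1 of them qualifies.
Total: 57 + 1 = 58.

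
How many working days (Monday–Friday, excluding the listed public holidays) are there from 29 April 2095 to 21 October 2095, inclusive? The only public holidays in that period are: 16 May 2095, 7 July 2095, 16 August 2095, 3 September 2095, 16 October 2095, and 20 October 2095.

122

29 April 2095 is a Friday.
The range spans 176 days (inclusive of both endpoints).
176 = 7 × 25 + 1, so there are 25 full weeks plus 1 extra day.
Each full week contributes 5 weekdays (Mon–Fri): 25 × 5 = 125.
The 1 extra day is Friday — 1 of them qualifies.
Total: 125 + 1 = 126.
Holidays: 16 May 2095 (Mon); 7 July 2095 (Thu); 16 August 2095 (Tue); 3 September 2095 (Sat); 16 October 2095 (Sun); 20 October 2095 (Thu).
4 of the 6 holidays fall on weekdays; the rest are weekends and were already excluded.
Business days: 126 − 4 = 122.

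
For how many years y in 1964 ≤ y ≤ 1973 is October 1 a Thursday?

2

Day of week of October 1 in each year:
1964: Thu ✓, 1965: Fri, 1966: Sat, 1967: Sun, 1968: Tue, 1969: Wed, 1970: Thu ✓, 1971: Fri, 1972: Sun, 1973: Mon
Thursdays: 1964, 1970.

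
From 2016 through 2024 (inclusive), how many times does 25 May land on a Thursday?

2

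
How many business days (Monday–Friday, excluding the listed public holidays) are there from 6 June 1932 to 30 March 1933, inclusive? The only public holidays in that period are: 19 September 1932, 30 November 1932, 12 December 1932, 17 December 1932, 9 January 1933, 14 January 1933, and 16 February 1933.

209 business days

6 June 1932 is a Monday.
From 6 June 1932 to 30 March 1933 is 298 days inclusive.
298 = 7 × 42 + 4, so there are 42 full weeks plus 4 extra days.
Each full week contributes 5 weekdays (Mon–Fri): 42 × 5 = 210.
The 4 extra days are Monday, Tuesday, Wednesday, Thursday — 4 of them qualify.
Total: 210 + 4 = 214.
Holidays: 19 September 1932 (Mon); 30 November 1932 (Wed); 12 December 1932 (Mon); 17 December 1932 (Sat); 9 January 1933 (Mon); 14 January 1933 (Sat); 16 February 1933 (Thu).
5 of the 7 holidays fall on weekdays; the rest are weekends and were already excluded.
Business days: 214 − 5 = 209.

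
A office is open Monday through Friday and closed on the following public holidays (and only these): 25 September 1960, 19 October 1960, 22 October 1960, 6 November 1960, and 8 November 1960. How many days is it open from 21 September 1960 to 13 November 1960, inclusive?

36 business days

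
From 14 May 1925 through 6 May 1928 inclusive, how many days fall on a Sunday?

156 Sundays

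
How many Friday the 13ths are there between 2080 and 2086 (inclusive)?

Friday-the-13ths by year:
2080: Sep, Dec
2081: Jun
2082: Feb, Mar, Nov
2083: Aug
2084: Oct
2085: Apr, Jul
2086: Sep, Dec

12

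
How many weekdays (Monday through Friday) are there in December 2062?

1 December 2062 is a Friday.
That's 31 days from start to end, counting both.
31 = 7 × 4 + 3, so there are 4 full weeks plus 3 extra days.
Each full week contributes 5 weekdays (Mon–Fri): 4 × 5 = 20.
The 3 extra days are Friday, Saturday, Sunday — 1 of them qualifies.
Total: 20 + 1 = 21.

21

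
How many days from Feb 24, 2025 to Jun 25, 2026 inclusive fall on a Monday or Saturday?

Feb 24, 2025 is a Monday.
From Feb 24, 2025 to Jun 25, 2026 is 487 days inclusive.
487 = 7 × 69 + 4, so there are 69 full weeks plus 4 extra days.
Each full week contributes 2 days from the set (Mon, Sat): 69 × 2 = 138.
The 4 extra days are Mon, Tue, Wed, Thu — 1 of them qualifies.
Total: 138 + 1 = 139.

139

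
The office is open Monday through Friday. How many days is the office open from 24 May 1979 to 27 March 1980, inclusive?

221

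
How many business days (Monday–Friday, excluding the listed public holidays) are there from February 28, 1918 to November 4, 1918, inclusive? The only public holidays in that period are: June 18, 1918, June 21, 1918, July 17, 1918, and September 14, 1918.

175

February 28, 1918 is a Thursday.
That's 250 days from start to end, counting both.
250 = 7 × 35 + 5, so there are 35 full weeks plus 5 extra days.
Each full week contributes 5 weekdays (Mon–Fri): 35 × 5 = 175.
The 5 extra days are Thu, Fri, Sat, Sun, Mon — 3 of them qualify.
Total: 175 + 3 = 178.
Holidays: June 18, 1918 (Tue); June 21, 1918 (Fri); July 17, 1918 (Wed); September 14, 1918 (Sat).
3 of the 4 holidays fall on weekdays; the rest are weekends and were already excluded.
Business days: 178 − 3 = 175.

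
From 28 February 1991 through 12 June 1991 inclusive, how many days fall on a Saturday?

15

28 February 1991 is a Thursday.
The range spans 105 days (inclusive of both endpoints).
105 = 7 × 15, so the span is exactly 15 full weeks.
Each full week contributes one Saturday: 15 so far.
Total: 15.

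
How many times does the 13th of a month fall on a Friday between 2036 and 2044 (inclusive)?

Friday-the-13ths by year:
2036: Jun
2037: Feb, Mar, Nov
2038: Aug
2039: May
2040: Jan, Apr, Jul
2041: Sep, Dec
2042: Jun
2043: Feb, Mar, Nov
2044: May

16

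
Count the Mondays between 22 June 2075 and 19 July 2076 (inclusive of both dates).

22 June 2075 is a Saturday.
That's 394 days from start to end, counting both.
394 = 7 × 56 + 2, so there are 56 full weeks plus 2 extra days.
Each full week contributes one Monday: 56 so far.
The 2 extra days are Sat, Sun — none qualify.
Total: 56 + 0 = 56.

56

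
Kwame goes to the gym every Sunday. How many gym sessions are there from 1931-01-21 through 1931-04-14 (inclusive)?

12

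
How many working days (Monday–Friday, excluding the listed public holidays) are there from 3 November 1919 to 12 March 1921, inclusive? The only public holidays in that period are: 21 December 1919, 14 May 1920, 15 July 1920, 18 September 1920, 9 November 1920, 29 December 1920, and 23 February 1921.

350 working days

3 November 1919 is a Monday.
That's 496 days from start to end, counting both.
496 = 7 × 70 + 6, so there are 70 full weeks plus 6 extra days.
Each full week contributes 5 weekdays (Mon–Fri): 70 × 5 = 350.
The 6 extra days are Mon, Tue, Wed, Thu, Fri, Sat — 5 of them qualify.
Total: 350 + 5 = 355.
Holidays: 21 December 1919 (Sun); 14 May 1920 (Fri); 15 July 1920 (Thu); 18 September 1920 (Sat); 9 November 1920 (Tue); 29 December 1920 (Wed); 23 February 1921 (Wed).
5 of the 7 holidays fall on weekdays; the rest are weekends and were already excluded.
Business days: 355 − 5 = 350.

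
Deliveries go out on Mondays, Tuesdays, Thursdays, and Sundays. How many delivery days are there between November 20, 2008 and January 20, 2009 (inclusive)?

November 20, 2008 is a Thursday.
That's 62 days from start to end, counting both.
62 = 7 × 8 + 6, so there are 8 full weeks plus 6 extra days.
Each full week contributes 4 days from the set (Mon, Tue, Thu, Sun): 8 × 4 = 32.
The 6 extra days are Thursday, Friday, Saturday, Sunday, Monday, Tuesday — 4 of them qualify.
Total: 32 + 4 = 36.

36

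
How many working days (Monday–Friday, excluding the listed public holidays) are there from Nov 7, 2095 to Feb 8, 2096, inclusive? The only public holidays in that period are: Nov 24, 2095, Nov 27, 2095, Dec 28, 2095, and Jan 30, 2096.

65 working days

Nov 7, 2095 is a Monday.
The range spans 94 days (inclusive of both endpoints).
94 = 7 × 13 + 3, so there are 13 full weeks plus 3 extra days.
Each full week contributes 5 weekdays (Mon–Fri): 13 × 5 = 65.
The 3 extra days are Mon, Tue, Wed — 3 of them qualify.
Total: 65 + 3 = 68.
Holidays: Nov 24, 2095 (Thu); Nov 27, 2095 (Sun); Dec 28, 2095 (Wed); Jan 30, 2096 (Mon).
3 of the 4 holidays fall on weekdays; the rest are weekends and were already excluded.
Business days: 68 − 3 = 65.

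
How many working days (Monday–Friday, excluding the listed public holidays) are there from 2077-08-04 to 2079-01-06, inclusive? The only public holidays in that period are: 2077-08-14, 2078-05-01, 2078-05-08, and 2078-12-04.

2077-08-04 is a Wednesday.
From 2077-08-04 to 2079-01-06 is 521 days inclusive.
521 = 7 × 74 + 3, so there are 74 full weeks plus 3 extra days.
Each full week contributes 5 weekdays (Mon–Fri): 74 × 5 = 370.
The 3 extra days are Wed, Thu, Fri — 3 of them qualify.
Total: 370 + 3 = 373.
Holidays: 2077-08-14 (Sat); 2078-05-01 (Sun); 2078-05-08 (Sun); 2078-12-04 (Sun).
None of the 4 holidays fall on a weekday, so nothing to subtract.
Business days: 373 − 0 = 373.

373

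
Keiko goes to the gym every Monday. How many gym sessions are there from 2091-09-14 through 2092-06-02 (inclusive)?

38 Mondays

2091-09-14 is a Friday.
That's 263 days from start to end, counting both.
263 = 7 × 37 + 4, so there are 37 full weeks plus 4 extra days.
Each full week contributes one Monday: 37 so far.
The 4 extra days are Friday, Saturday, Sunday, Monday — 1 of them qualifies.
Total: 37 + 1 = 38.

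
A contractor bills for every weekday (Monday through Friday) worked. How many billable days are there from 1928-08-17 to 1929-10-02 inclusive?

1928-08-17 is a Friday.
That's 412 days from start to end, counting both.
412 = 7 × 58 + 6, so there are 58 full weeks plus 6 extra days.
Each full week contributes 5 weekdays (Mon–Fri): 58 × 5 = 290.
The 6 extra days are Fri, Sat, Sun, Mon, Tue, Wed — 4 of them qualify.
Total: 290 + 4 = 294.

294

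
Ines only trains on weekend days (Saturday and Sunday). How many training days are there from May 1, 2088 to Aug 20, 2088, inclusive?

32

May 1, 2088 is a Saturday.
That's 112 days from start to end, counting both.
112 = 7 × 16, so the span is exactly 16 full weeks.
Each full week contributes 2 weekend days (Sat, Sun): 16 × 2 = 32.
Total: 32.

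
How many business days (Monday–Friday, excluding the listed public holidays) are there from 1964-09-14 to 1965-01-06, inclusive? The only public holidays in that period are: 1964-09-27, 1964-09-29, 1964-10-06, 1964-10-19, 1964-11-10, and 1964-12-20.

1964-09-14 is a Monday.
That's 115 days from start to end, counting both.
115 = 7 × 16 + 3, so there are 16 full weeks plus 3 extra days.
Each full week contributes 5 weekdays (Mon–Fri): 16 × 5 = 80.
The 3 extra days are Monday, Tuesday, Wednesday — 3 of them qualify.
Total: 80 + 3 = 83.
Holidays: 1964-09-27 (Sun); 1964-09-29 (Tue); 1964-10-06 (Tue); 1964-10-19 (Mon); 1964-11-10 (Tue); 1964-12-20 (Sun).
4 of the 6 holidays fall on weekdays; the rest are weekends and were already excluded.
Business days: 83 − 4 = 79.

79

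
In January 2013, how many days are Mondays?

4

1 January 2013 is a Tuesday.
The range spans 31 days (inclusive of both endpoints).
31 = 7 × 4 + 3, so there are 4 full weeks plus 3 extra days.
Each full week contributes one Monday: 4 so far.
The 3 extra days are Tue, Wed, Thu — none qualify.
Total: 4 + 0 = 4.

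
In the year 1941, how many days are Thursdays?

1941-01-01 is a Wednesday.
From 1941-01-01 to 1941-12-31 is 365 days inclusive.
365 = 7 × 52 + 1, so there are 52 full weeks plus 1 extra day.
Each full week contributes one Thursday: 52 so far.
The 1 extra day is Wednesday — none qualify.
Total: 52 + 0 = 52.

52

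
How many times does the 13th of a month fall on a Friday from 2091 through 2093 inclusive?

6

Friday-the-13ths by year:
2091: Apr, Jul
2092: Jun
2093: Feb, Mar, Nov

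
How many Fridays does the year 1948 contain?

January 1, 1948 is a Thursday.
The range spans 366 days (inclusive of both endpoints).
366 = 7 × 52 + 2, so there are 52 full weeks plus 2 extra days.
Each full week contributes one Friday: 52 so far.
The 2 extra days are Thu, Fri — 1 of them qualifies.
Total: 52 + 1 = 53.

53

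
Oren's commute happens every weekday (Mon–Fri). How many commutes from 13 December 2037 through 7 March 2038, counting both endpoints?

13 December 2037 is a Sunday.
The range spans 85 days (inclusive of both endpoints).
85 = 7 × 12 + 1, so there are 12 full weeks plus 1 extra day.
Each full week contributes 5 weekdays (Mon–Fri): 12 × 5 = 60.
The 1 extra day is Sunday — none qualify.
Total: 60 + 0 = 60.

60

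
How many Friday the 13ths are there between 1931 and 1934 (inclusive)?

8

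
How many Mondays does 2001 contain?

January 1, 2001 is a Monday.
That's 365 days from start to end, counting both.
365 = 7 × 52 + 1, so there are 52 full weeks plus 1 extra day.
Each full week contributes one Monday: 52 so far.
The 1 extra day is Mon — 1 of them qualifies.
Total: 52 + 1 = 53.

53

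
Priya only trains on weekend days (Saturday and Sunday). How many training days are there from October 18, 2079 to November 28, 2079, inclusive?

12

October 18, 2079 is a Wednesday.
From October 18, 2079 to November 28, 2079 is 42 days inclusive.
42 = 7 × 6, so the span is exactly 6 full weeks.
Each full week contributes 2 weekend days (Sat, Sun): 6 × 2 = 12.
Total: 12.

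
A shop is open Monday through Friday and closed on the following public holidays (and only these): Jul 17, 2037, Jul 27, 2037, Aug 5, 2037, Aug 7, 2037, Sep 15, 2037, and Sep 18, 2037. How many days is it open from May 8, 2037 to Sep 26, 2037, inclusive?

May 8, 2037 is a Friday.
The range spans 142 days (inclusive of both endpoints).
142 = 7 × 20 + 2, so there are 20 full weeks plus 2 extra days.
Each full week contributes 5 weekdays (Mon–Fri): 20 × 5 = 100.
The 2 extra days are Friday, Saturday — 1 of them qualifies.
Total: 100 + 1 = 101.
Holidays: Jul 17, 2037 (Fri); Jul 27, 2037 (Mon); Aug 5, 2037 (Wed); Aug 7, 2037 (Fri); Sep 15, 2037 (Tue); Sep 18, 2037 (Fri).
All 6 holidays fall on weekdays, so subtract 6.
Business days: 101 − 6 = 95.

95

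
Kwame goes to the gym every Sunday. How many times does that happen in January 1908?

4

Jan 1, 1908 is a Wednesday.
The range spans 31 days (inclusive of both endpoints).
31 = 7 × 4 + 3, so there are 4 full weeks plus 3 extra days.
Each full week contributes one Sunday: 4 so far.
The 3 extra days are Wed, Thu, Fri — none qualify.
Total: 4 + 0 = 4.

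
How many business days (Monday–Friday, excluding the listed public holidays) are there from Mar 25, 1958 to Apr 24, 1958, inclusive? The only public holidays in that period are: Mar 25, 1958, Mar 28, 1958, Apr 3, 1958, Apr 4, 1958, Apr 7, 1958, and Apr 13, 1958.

Mar 25, 1958 is a Tuesday.
That's 31 days from start to end, counting both.
31 = 7 × 4 + 3, so there are 4 full weeks plus 3 extra days.
Each full week contributes 5 weekdays (Mon–Fri): 4 × 5 = 20.
The 3 extra days are Tue, Wed, Thu — 3 of them qualify.
Total: 20 + 3 = 23.
Holidays: Mar 25, 1958 (Tue); Mar 28, 1958 (Fri); Apr 3, 1958 (Thu); Apr 4, 1958 (Fri); Apr 7, 1958 (Mon); Apr 13, 1958 (Sun).
5 of the 6 holidays fall on weekdays; the rest are weekends and were already excluded.
Business days: 23 − 5 = 18.

18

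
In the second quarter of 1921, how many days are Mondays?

1 April 1921 is a Friday.
From 1 April 1921 to 30 June 1921 is 91 days inclusive.
91 = 7 × 13, so the span is exactly 13 full weeks.
Each full week contributes one Monday: 13 so far.

13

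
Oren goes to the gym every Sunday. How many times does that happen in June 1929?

5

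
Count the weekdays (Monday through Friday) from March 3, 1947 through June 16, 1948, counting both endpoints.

338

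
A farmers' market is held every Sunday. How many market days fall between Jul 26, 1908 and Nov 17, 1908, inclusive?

17

Jul 26, 1908 is a Sunday.
That's 115 days from start to end, counting both.
115 = 7 × 16 + 3, so there are 16 full weeks plus 3 extra days.
Each full week contributes one Sunday: 16 so far.
The 3 extra days are Sun, Mon, Tue — 1 of them qualifies.
Total: 16 + 1 = 17.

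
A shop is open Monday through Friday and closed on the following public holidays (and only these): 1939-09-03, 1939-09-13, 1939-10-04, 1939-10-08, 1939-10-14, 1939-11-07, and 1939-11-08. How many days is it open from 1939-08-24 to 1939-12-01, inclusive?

1939-08-24 is a Thursday.
From 1939-08-24 to 1939-12-01 is 100 days inclusive.
100 = 7 × 14 + 2, so there are 14 full weeks plus 2 extra days.
Each full week contributes 5 weekdays (Mon–Fri): 14 × 5 = 70.
The 2 extra days are Thu, Fri — 2 of them qualify.
Total: 70 + 2 = 72.
Holidays: 1939-09-03 (Sun); 1939-09-13 (Wed); 1939-10-04 (Wed); 1939-10-08 (Sun); 1939-10-14 (Sat); 1939-11-07 (Tue); 1939-11-08 (Wed).
4 of the 7 holidays fall on weekdays; the rest are weekends and were already excluded.
Business days: 72 − 4 = 68.

68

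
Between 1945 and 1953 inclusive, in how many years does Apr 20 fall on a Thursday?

1

Day of week of April 20 in each year:
1945: Fri, 1946: Sat, 1947: Sun, 1948: Tue, 1949: Wed, 1950: Thu ✓, 1951: Fri, 1952: Sun, 1953: Mon
Thursdays: 1950.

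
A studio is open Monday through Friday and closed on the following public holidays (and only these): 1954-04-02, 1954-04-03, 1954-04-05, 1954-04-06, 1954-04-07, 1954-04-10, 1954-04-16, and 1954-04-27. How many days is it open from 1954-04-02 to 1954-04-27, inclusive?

12 working days

1954-04-02 is a Friday.
From 1954-04-02 to 1954-04-27 is 26 days inclusive.
26 = 7 × 3 + 5, so there are 3 full weeks plus 5 extra days.
Each full week contributes 5 weekdays (Mon–Fri): 3 × 5 = 15.
The 5 extra days are Friday, Saturday, Sunday, Monday, Tuesday — 3 of them qualify.
Total: 15 + 3 = 18.
Holidays: 1954-04-02 (Fri); 1954-04-03 (Sat); 1954-04-05 (Mon); 1954-04-06 (Tue); 1954-04-07 (Wed); 1954-04-10 (Sat); 1954-04-16 (Fri); 1954-04-27 (Tue).
6 of the 8 holidays fall on weekdays; the rest are weekends and were already excluded.
Business days: 18 − 6 = 12.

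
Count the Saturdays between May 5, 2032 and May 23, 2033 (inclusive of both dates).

55

May 5, 2032 is a Wednesday.
That's 384 days from start to end, counting both.
384 = 7 × 54 + 6, so there are 54 full weeks plus 6 extra days.
Each full week contributes one Saturday: 54 so far.
The 6 extra days are Wed, Thu, Fri, Sat, Sun, Mon — 1 of them qualifies.
Total: 54 + 1 = 55.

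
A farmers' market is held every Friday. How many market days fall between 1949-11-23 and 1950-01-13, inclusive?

1949-11-23 is a Wednesday.
That's 52 days from start to end, counting both.
52 = 7 × 7 + 3, so there are 7 full weeks plus 3 extra days.
Each full week contributes one Friday: 7 so far.
The 3 extra days are Wednesday, Thursday, Friday — 1 of them qualifies.
Total: 7 + 1 = 8.

8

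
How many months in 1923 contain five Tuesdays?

A month has five Tuesdays exactly when Tuesday falls within its first (length − 28) days.
Jan: 31 days, starts Mon → 5 of Mon, Tue, Wed ✓
Feb: 28 days, starts Thu → 5 of (none)
Mar: 31 days, starts Thu → 5 of Thu, Fri, Sat
Apr: 30 days, starts Sun → 5 of Sun, Mon
May: 31 days, starts Tue → 5 of Tue, Wed, Thu ✓
Jun: 30 days, starts Fri → 5 of Fri, Sat
Jul: 31 days, starts Sun → 5 of Sun, Mon, Tue ✓
Aug: 31 days, starts Wed → 5 of Wed, Thu, Fri
Sep: 30 days, starts Sat → 5 of Sat, Sun
Oct: 31 days, starts Mon → 5 of Mon, Tue, Wed ✓
Nov: 30 days, starts Thu → 5 of Thu, Fri
Dec: 31 days, starts Sat → 5 of Sat, Sun, Mon
Months with five Tuesdays: Jan, May, Jul, Oct.

4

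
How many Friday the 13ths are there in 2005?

1

The 13th falls on a Friday when the month's 13th has weekday Fri.
Jan 13 is Thu; Feb 13 is Sun; Mar 13 is Sun; Apr 13 is Wed; May 13 is Fri ✓; Jun 13 is Mon; Jul 13 is Wed; Aug 13 is Sat; Sep 13 is Tue; Oct 13 is Thu; Nov 13 is Sun; Dec 13 is Tue.
Friday the 13ths: May.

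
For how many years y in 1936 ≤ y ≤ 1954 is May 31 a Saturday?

3

Day of week of May 31 in each year:
1936: Sun, 1937: Mon, 1938: Tue, 1939: Wed, 1940: Fri, 1941: Sat ✓, 1942: Sun, 1943: Mon, 1944: Wed, 1945: Thu, 1946: Fri, 1947: Sat ✓, 1948: Mon, 1949: Tue, 1950: Wed, 1951: Thu, 1952: Sat ✓, 1953: Sun, 1954: Mon
Saturdays: 1941, 1947, 1952.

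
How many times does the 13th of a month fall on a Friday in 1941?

1

The 13th falls on a Friday when the month's 13th has weekday Fri.
Jan 13 is Mon; Feb 13 is Thu; Mar 13 is Thu; Apr 13 is Sun; May 13 is Tue; Jun 13 is Fri ✓; Jul 13 is Sun; Aug 13 is Wed; Sep 13 is Sat; Oct 13 is Mon; Nov 13 is Thu; Dec 13 is Sat.
Friday the 13ths: Jun.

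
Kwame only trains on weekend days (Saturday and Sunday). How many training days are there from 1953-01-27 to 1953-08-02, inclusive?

54

1953-01-27 is a Tuesday.
The range spans 188 days (inclusive of both endpoints).
188 = 7 × 26 + 6, so there are 26 full weeks plus 6 extra days.
Each full week contributes 2 weekend days (Sat, Sun): 26 × 2 = 52.
The 6 extra days are Tuesday, Wednesday, Thursday, Friday, Saturday, Sunday — 2 of them qualify.
Total: 52 + 2 = 54.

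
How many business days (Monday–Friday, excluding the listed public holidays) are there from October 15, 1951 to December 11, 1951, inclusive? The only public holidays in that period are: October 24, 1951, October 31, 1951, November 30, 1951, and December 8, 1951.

39

October 15, 1951 is a Monday.
That's 58 days from start to end, counting both.
58 = 7 × 8 + 2, so there are 8 full weeks plus 2 extra days.
Each full week contributes 5 weekdays (Mon–Fri): 8 × 5 = 40.
The 2 extra days are Monday, Tuesday — 2 of them qualify.
Total: 40 + 2 = 42.
Holidays: October 24, 1951 (Wed); October 31, 1951 (Wed); November 30, 1951 (Fri); December 8, 1951 (Sat).
3 of the 4 holidays fall on weekdays; the rest are weekends and were already excluded.
Business days: 42 − 3 = 39.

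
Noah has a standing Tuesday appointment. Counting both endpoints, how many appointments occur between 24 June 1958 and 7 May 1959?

46 Tuesdays

24 June 1958 is a Tuesday.
From 24 June 1958 to 7 May 1959 is 318 days inclusive.
318 = 7 × 45 + 3, so there are 45 full weeks plus 3 extra days.
Each full week contributes one Tuesday: 45 so far.
The 3 extra days are Tue, Wed, Thu — 1 of them qualifies.
Total: 45 + 1 = 46.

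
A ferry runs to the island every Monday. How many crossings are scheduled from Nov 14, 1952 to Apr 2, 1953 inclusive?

Nov 14, 1952 is a Friday.
The range spans 140 days (inclusive of both endpoints).
140 = 7 × 20, so the span is exactly 20 full weeks.
Each full week contributes one Monday: 20 so far.
Total: 20.

20 Mondays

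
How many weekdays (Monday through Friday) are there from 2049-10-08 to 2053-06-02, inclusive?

2049-10-08 is a Friday.
That's 1334 days from start to end, counting both.
1334 = 7 × 190 + 4, so there are 190 full weeks plus 4 extra days.
Each full week contributes 5 weekdays (Mon–Fri): 190 × 5 = 950.
The 4 extra days are Friday, Saturday, Sunday, Monday — 2 of them qualify.
Total: 950 + 2 = 952.

952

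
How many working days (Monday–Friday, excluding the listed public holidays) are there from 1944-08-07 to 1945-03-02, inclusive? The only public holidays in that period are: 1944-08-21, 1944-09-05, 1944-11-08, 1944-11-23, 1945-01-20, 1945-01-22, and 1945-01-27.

145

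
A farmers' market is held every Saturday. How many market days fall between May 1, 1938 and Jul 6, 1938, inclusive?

May 1, 1938 is a Sunday.
That's 67 days from start to end, counting both.
67 = 7 × 9 + 4, so there are 9 full weeks plus 4 extra days.
Each full week contributes one Saturday: 9 so far.
The 4 extra days are Sun, Mon, Tue, Wed — none qualify.
Total: 9 + 0 = 9.

9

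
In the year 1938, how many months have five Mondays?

A month has five Mondays exactly when Monday falls within its first (length − 28) days.
Jan: 31 days, starts Sat → 5 of Sat, Sun, Mon ✓
Feb: 28 days, starts Tue → 5 of (none)
Mar: 31 days, starts Tue → 5 of Tue, Wed, Thu
Apr: 30 days, starts Fri → 5 of Fri, Sat
May: 31 days, starts Sun → 5 of Sun, Mon, Tue ✓
Jun: 30 days, starts Wed → 5 of Wed, Thu
Jul: 31 days, starts Fri → 5 of Fri, Sat, Sun
Aug: 31 days, starts Mon → 5 of Mon, Tue, Wed ✓
Sep: 30 days, starts Thu → 5 of Thu, Fri
Oct: 31 days, starts Sat → 5 of Sat, Sun, Mon ✓
Nov: 30 days, starts Tue → 5 of Tue, Wed
Dec: 31 days, starts Thu → 5 of Thu, Fri, Sat
Months with five Mondays: Jan, May, Aug, Oct.

4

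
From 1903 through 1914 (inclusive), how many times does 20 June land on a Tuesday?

2

Day of week of June 20 in each year:
1903: Sat, 1904: Mon, 1905: Tue ✓, 1906: Wed, 1907: Thu, 1908: Sat, 1909: Sun, 1910: Mon, 1911: Tue ✓, 1912: Thu, 1913: Fri, 1914: Sat
Tuesdays: 1905, 1911.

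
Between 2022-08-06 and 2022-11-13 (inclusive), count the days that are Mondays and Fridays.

28

2022-08-06 is a Saturday.
That's 100 days from start to end, counting both.
100 = 7 × 14 + 2, so there are 14 full weeks plus 2 extra days.
Each full week contributes 2 days from the set (Mon, Fri): 14 × 2 = 28.
The 2 extra days are Sat, Sun — none qualify.
Total: 28 + 0 = 28.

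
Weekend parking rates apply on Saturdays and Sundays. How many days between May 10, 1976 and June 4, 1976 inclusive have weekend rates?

6

May 10, 1976 is a Monday.
From May 10, 1976 to June 4, 1976 is 26 days inclusive.
26 = 7 × 3 + 5, so there are 3 full weeks plus 5 extra days.
Each full week contributes 2 weekend days (Sat, Sun): 3 × 2 = 6.
The 5 extra days are Monday, Tuesday, Wednesday, Thursday, Friday — none qualify.
Total: 6 + 0 = 6.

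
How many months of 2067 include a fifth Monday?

A month has five Mondays exactly when Monday falls within its first (length − 28) days.
Jan: 31 days, starts Sat → 5 of Sat, Sun, Mon ✓
Feb: 28 days, starts Tue → 5 of (none)
Mar: 31 days, starts Tue → 5 of Tue, Wed, Thu
Apr: 30 days, starts Fri → 5 of Fri, Sat
May: 31 days, starts Sun → 5 of Sun, Mon, Tue ✓
Jun: 30 days, starts Wed → 5 of Wed, Thu
Jul: 31 days, starts Fri → 5 of Fri, Sat, Sun
Aug: 31 days, starts Mon → 5 of Mon, Tue, Wed ✓
Sep: 30 days, starts Thu → 5 of Thu, Fri
Oct: 31 days, starts Sat → 5 of Sat, Sun, Mon ✓
Nov: 30 days, starts Tue → 5 of Tue, Wed
Dec: 31 days, starts Thu → 5 of Thu, Fri, Sat
Months with five Mondays: Jan, May, Aug, Oct.

4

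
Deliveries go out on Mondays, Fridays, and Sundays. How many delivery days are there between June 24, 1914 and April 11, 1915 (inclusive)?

June 24, 1914 is a Wednesday.
The range spans 292 days (inclusive of both endpoints).
292 = 7 × 41 + 5, so there are 41 full weeks plus 5 extra days.
Each full week contributes 3 days from the set (Mon, Fri, Sun): 41 × 3 = 123.
The 5 extra days are Wed, Thu, Fri, Sat, Sun — 2 of them qualify.
Total: 123 + 2 = 125.

125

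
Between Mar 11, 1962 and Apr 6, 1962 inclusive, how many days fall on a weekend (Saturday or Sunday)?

7

Mar 11, 1962 is a Sunday.
That's 27 days from start to end, counting both.
27 = 7 × 3 + 6, so there are 3 full weeks plus 6 extra days.
Each full week contributes 2 weekend days (Sat, Sun): 3 × 2 = 6.
The 6 extra days are Sunday, Monday, Tuesday, Wednesday, Thursday, Friday — 1 of them qualifies.
Total: 6 + 1 = 7.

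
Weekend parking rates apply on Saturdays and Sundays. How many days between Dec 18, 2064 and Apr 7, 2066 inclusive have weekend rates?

136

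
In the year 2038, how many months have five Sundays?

A month has five Sundays exactly when Sunday falls within its first (length − 28) days.
Jan: 31 days, starts Fri → 5 of Fri, Sat, Sun ✓
Feb: 28 days, starts Mon → 5 of (none)
Mar: 31 days, starts Mon → 5 of Mon, Tue, Wed
Apr: 30 days, starts Thu → 5 of Thu, Fri
May: 31 days, starts Sat → 5 of Sat, Sun, Mon ✓
Jun: 30 days, starts Tue → 5 of Tue, Wed
Jul: 31 days, starts Thu → 5 of Thu, Fri, Sat
Aug: 31 days, starts Sun → 5 of Sun, Mon, Tue ✓
Sep: 30 days, starts Wed → 5 of Wed, Thu
Oct: 31 days, starts Fri → 5 of Fri, Sat, Sun ✓
Nov: 30 days, starts Mon → 5 of Mon, Tue
Dec: 31 days, starts Wed → 5 of Wed, Thu, Fri
Months with five Sundays: Jan, May, Aug, Oct.

4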